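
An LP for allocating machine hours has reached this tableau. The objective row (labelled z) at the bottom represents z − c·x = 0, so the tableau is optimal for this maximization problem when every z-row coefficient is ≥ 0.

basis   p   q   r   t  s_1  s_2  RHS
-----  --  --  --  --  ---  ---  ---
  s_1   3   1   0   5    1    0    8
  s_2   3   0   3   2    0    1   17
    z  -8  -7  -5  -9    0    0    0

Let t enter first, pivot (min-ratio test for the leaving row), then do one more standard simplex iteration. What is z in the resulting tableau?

56

Ratio test on column t — row 1: 8/5 = 8/5; row 2: 17/2 = 17/2. Minimum is 8/5 at row 1 (s_1 leaves); pivot element 5.
Pivot on row 1; the z-row RHS becomes 0 − (-9)·(8/5) = 72/5.
Next entering variable (most negative z-row entry -26/5): q.
Ratio test on column q — row 1: (8/5)/(1/5) = 8; row 2: entry -2/5 ≤ 0. Minimum is 8 at row 1 (t leaves); pivot element 1/5.
After the second pivot the z-row RHS is 72/5 − (-26/5)·8 = 56.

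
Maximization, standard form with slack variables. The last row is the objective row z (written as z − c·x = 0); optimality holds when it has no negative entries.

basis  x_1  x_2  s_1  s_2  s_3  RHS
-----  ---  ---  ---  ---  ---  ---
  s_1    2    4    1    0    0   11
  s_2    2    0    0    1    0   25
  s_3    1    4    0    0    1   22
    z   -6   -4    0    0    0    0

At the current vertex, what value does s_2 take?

s_2 is basic (row 2); its value is the RHS of that row, 25.

25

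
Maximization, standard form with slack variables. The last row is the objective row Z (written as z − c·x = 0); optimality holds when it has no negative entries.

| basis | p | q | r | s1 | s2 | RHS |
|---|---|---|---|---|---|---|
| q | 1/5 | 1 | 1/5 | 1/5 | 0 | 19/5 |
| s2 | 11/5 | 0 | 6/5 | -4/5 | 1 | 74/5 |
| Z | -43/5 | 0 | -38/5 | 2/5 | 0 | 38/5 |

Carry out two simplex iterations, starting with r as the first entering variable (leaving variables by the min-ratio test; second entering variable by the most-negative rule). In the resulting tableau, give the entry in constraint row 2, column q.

Ratio test on column r — row 1: (19/5)/(1/5) = 19; row 2: (74/5)/(6/5) = 37/3. Minimum is 37/3 at row 2 (s2 leaves); pivot element 6/5.
Divide row 2 by 6/5; eliminate column r from the other rows.
Second iteration: most negative Z-row entry is -14/3 in column s1, so s1 enters.
Ratio test on column s1 — row 1: (4/3)/(1/3) = 4; row 2: entry -2/3 ≤ 0. Minimum is 4 at row 1 (q leaves); pivot element 1/3.
Divide row 1 by 1/3; eliminate column s1 from the other rows.
After both pivots, the entry at constraint row 2, column q is 2.

2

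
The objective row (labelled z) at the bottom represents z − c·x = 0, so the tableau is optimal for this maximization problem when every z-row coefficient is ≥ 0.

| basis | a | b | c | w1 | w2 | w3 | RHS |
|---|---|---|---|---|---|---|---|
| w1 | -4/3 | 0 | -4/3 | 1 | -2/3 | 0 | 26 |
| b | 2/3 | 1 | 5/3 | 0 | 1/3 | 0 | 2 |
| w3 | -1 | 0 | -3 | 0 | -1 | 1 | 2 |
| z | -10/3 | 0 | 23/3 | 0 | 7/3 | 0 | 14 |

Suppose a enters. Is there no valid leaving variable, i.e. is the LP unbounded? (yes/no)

Column a has positive entries in row(s) 2, so the ratio test bounds it — not unbounded.

no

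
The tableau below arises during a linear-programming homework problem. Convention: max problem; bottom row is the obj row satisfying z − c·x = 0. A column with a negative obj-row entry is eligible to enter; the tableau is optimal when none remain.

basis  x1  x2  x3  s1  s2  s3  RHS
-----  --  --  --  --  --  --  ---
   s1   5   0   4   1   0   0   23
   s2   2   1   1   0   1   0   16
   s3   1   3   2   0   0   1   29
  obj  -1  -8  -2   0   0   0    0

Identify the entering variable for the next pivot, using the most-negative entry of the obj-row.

x2

Negative obj-row entries: x1: -1, x2: -8, x3: -2.
The most negative is -8 in column x2, so x2 enters.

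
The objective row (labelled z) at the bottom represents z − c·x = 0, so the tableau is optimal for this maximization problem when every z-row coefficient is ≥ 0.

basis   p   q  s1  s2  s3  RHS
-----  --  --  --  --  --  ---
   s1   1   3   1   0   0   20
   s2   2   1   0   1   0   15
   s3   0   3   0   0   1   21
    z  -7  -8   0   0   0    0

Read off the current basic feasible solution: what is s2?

s2 is basic (row 2); its value is the RHS of that row, 15.

15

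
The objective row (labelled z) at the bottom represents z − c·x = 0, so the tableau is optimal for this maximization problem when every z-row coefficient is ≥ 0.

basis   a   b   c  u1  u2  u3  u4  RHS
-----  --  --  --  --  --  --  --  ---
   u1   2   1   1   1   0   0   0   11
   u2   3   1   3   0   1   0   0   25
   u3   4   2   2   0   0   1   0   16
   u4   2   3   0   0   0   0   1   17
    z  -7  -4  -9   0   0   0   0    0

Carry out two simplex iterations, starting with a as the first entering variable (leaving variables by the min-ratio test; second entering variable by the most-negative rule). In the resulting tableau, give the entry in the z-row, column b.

Ratio test on column a — row 1: 11/2 = 11/2; row 2: 25/3 = 25/3; row 3: 16/4 = 4; row 4: 17/2 = 17/2. Minimum is 4 at row 3 (u3 leaves); pivot element 4.
Divide row 3 by 4; eliminate column a from the other rows.
Second iteration: most negative z-row entry is -11/2 in column c, so c enters.
Ratio test on column c — row 1: entry 0 ≤ 0; row 2: 13/(3/2) = 26/3; row 3: 4/(1/2) = 8; row 4: entry -1 ≤ 0. Minimum is 8 at row 3 (a leaves); pivot element 1/2.
Divide row 3 by 1/2; eliminate column c from the other rows.
After both pivots, the entry at the z-row, column b is 5.

5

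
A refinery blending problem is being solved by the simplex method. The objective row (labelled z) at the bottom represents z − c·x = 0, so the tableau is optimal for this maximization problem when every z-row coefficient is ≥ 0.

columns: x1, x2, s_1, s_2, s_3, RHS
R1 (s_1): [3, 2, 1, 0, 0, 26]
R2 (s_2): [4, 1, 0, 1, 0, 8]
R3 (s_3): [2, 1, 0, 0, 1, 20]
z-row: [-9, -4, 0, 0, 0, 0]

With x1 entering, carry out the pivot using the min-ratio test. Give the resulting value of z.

Ratio test on column x1 — row 1: 26/3 = 26/3; row 2: 8/4 = 2; row 3: 20/2 = 10. Minimum is 2 at row 2 (s_2 leaves); pivot element 4.
Pivot on row 2; the z-row RHS becomes 0 − (-9)·2 = 18.

18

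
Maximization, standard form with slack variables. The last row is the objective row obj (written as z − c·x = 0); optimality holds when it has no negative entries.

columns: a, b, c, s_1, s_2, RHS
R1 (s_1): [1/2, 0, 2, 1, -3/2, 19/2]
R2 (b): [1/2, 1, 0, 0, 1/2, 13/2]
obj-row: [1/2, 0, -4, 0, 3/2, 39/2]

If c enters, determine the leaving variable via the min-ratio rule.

s_1

Column c entries and ratios — s_1: (19/2)/2 = 19/4; b: 0 ≤ 0, skip.
Smallest ratio is 19/4 in the row of s_1, so s_1 leaves.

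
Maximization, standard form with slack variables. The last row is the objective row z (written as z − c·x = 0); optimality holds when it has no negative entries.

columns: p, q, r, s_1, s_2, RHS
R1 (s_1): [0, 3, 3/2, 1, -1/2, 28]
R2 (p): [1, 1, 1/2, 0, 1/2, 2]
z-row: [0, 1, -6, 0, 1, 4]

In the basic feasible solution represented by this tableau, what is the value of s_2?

0

s_2 is not in the basis, so in the current basic feasible solution s_2 = 0.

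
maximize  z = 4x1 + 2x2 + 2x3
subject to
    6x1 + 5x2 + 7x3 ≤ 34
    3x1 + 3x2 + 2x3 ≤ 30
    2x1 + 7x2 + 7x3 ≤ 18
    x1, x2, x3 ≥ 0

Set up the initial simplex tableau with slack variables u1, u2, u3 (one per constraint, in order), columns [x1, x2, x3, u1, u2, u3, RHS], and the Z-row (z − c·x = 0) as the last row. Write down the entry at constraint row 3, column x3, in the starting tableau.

7

Constraint 3 has coefficient 7 on x3.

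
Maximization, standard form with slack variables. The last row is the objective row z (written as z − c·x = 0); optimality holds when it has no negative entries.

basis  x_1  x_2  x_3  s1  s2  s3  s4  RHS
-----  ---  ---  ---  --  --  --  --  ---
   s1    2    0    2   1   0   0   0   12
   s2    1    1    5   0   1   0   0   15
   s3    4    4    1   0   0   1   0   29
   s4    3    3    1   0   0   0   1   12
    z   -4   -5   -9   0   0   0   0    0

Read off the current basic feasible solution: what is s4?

12

s4 is basic (row 4); its value is the RHS of that row, 12.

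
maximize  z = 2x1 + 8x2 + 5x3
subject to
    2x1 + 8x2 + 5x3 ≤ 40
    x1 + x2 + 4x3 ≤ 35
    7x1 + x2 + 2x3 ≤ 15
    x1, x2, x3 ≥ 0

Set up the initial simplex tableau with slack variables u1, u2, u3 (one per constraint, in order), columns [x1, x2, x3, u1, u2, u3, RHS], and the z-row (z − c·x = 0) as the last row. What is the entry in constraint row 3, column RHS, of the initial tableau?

The RHS of constraint 3 is b_3 = 15.

15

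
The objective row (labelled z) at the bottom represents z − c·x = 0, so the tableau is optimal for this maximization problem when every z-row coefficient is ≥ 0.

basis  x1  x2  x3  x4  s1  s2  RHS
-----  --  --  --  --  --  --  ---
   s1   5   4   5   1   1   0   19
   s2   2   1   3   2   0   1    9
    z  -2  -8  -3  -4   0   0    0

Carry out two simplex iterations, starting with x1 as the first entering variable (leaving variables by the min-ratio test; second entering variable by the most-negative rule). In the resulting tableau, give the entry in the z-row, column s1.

2

Ratio test on column x1 — row 1: 19/5 = 19/5; row 2: 9/2 = 9/2. Minimum is 19/5 at row 1 (s1 leaves); pivot element 5.
Divide row 1 by 5; eliminate column x1 from the other rows.
Second iteration: most negative z-row entry is -32/5 in column x2, so x2 enters.
Ratio test on column x2 — row 1: (19/5)/(4/5) = 19/4; row 2: entry -3/5 ≤ 0. Minimum is 19/4 at row 1 (x1 leaves); pivot element 4/5.
Divide row 1 by 4/5; eliminate column x2 from the other rows.
After both pivots, the entry at the z-row, column s1 is 2.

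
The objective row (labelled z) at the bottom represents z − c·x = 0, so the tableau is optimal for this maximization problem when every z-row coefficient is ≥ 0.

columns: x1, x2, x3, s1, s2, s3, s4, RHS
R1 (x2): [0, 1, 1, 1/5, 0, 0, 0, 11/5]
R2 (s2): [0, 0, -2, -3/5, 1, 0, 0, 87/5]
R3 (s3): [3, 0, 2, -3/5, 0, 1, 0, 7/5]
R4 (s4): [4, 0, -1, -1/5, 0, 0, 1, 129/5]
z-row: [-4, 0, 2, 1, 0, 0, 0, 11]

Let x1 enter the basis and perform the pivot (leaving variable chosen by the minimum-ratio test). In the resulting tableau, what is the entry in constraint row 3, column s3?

Ratio test on column x1 — row 1: entry 0 ≤ 0; row 2: entry 0 ≤ 0; row 3: (7/5)/3 = 7/15; row 4: (129/5)/4 = 129/20. Minimum is 7/15 at row 3 (s3 leaves); pivot element 3.
Divide row 3 by 3; eliminate column x1 from the other rows.
In the new row 3, the s3 entry is the old entry divided by the pivot: 1/3 = 1/3.

1/3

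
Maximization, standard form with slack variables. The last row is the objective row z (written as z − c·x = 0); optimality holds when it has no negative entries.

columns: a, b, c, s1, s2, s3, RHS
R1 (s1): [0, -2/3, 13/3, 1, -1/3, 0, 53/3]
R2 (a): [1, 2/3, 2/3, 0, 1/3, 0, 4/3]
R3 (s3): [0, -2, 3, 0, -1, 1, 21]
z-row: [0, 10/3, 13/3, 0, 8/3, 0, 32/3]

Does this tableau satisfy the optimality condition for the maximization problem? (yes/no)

yes

Every z-row coefficient is ≥ 0, so the tableau is optimal.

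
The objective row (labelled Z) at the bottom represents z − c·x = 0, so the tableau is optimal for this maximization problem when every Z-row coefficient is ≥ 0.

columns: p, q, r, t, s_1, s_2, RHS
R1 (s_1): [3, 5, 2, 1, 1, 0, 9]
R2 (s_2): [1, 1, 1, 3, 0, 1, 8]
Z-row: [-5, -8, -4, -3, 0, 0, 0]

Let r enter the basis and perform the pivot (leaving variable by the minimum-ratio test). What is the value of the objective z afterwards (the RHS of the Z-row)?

18

Ratio test on column r — row 1: 9/2 = 9/2; row 2: 8/1 = 8. Minimum is 9/2 at row 1 (s_1 leaves); pivot element 2.
Pivot on row 1; the Z-row RHS becomes 0 − (-4)·(9/2) = 18.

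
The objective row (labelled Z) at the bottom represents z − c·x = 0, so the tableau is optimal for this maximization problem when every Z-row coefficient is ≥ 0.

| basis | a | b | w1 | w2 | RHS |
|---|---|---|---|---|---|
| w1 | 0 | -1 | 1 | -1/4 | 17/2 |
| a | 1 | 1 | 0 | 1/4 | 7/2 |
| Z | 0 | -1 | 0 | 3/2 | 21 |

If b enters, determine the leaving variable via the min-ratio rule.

a

Column b entries and ratios — w1: -1 ≤ 0, skip; a: (7/2)/1 = 7/2.
Smallest ratio is 7/2 in the row of a, so a leaves.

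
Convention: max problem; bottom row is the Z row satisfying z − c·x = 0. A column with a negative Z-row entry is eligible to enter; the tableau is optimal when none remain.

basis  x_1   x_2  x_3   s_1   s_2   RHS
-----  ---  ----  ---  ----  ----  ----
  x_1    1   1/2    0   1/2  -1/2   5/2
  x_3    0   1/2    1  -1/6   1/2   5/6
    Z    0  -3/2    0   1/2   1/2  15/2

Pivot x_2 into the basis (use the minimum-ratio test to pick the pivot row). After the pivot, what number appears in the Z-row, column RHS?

Ratio test on column x_2 — row 1: (5/2)/(1/2) = 5; row 2: (5/6)/(1/2) = 5/3. Minimum is 5/3 at row 2 (x_3 leaves); pivot element 1/2.
Divide row 2 by 1/2; eliminate column x_2 from the other rows.
Z-row update in column RHS: 15/2 − (-3/2)·(5/3) = 10.

10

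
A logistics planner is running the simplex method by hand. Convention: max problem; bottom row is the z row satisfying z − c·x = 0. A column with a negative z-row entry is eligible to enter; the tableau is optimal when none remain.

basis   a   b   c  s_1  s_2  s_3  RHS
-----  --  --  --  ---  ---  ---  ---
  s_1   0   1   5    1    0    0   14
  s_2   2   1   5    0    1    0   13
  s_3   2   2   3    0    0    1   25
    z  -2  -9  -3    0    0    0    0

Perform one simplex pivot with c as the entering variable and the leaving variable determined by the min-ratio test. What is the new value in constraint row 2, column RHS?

13/5

Ratio test on column c — row 1: 14/5 = 14/5; row 2: 13/5 = 13/5; row 3: 25/3 = 25/3. Minimum is 13/5 at row 2 (s_2 leaves); pivot element 5.
Divide row 2 by 5; eliminate column c from the other rows.
In the new row 2, the RHS entry is the old entry divided by the pivot: 13/5 = 13/5.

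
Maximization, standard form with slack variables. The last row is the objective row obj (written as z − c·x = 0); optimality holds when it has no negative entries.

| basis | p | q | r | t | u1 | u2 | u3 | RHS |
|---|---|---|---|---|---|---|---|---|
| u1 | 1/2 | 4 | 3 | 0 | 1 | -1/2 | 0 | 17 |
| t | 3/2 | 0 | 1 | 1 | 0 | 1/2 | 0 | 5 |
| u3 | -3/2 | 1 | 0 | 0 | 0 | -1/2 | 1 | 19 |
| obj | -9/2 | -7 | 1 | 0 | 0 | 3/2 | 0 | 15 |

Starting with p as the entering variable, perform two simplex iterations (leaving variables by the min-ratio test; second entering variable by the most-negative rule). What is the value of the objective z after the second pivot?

341/6

Ratio test on column p — row 1: 17/(1/2) = 34; row 2: 5/(3/2) = 10/3; row 3: entry -3/2 ≤ 0. Minimum is 10/3 at row 2 (t leaves); pivot element 3/2.
Pivot on row 2; the obj-row RHS becomes 15 − (-9/2)·(10/3) = 30.
Next entering variable (most negative obj-row entry -7): q.
Ratio test on column q — row 1: (46/3)/4 = 23/6; row 2: entry 0 ≤ 0; row 3: 24/1 = 24. Minimum is 23/6 at row 1 (u1 leaves); pivot element 4.
After the second pivot the obj-row RHS is 30 − (-7)·(23/6) = 341/6.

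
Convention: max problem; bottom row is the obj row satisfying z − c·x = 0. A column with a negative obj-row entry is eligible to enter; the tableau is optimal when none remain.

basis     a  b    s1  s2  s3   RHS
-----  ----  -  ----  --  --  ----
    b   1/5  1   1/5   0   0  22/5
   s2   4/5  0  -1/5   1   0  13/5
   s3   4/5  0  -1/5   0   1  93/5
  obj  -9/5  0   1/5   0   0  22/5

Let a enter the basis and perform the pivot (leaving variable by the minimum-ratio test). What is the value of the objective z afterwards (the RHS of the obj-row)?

41/4

Ratio test on column a — row 1: (22/5)/(1/5) = 22; row 2: (13/5)/(4/5) = 13/4; row 3: (93/5)/(4/5) = 93/4. Minimum is 13/4 at row 2 (s2 leaves); pivot element 4/5.
Pivot on row 2; the obj-row RHS becomes 22/5 − (-9/5)·(13/4) = 41/4.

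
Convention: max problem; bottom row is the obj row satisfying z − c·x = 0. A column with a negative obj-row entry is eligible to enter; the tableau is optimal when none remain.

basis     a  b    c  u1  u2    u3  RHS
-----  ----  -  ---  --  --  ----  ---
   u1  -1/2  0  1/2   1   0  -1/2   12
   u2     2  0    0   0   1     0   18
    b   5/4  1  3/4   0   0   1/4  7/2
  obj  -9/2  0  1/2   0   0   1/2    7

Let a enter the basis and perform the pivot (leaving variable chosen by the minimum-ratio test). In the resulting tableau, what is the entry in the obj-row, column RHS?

Ratio test on column a — row 1: entry -1/2 ≤ 0; row 2: 18/2 = 9; row 3: (7/2)/(5/4) = 14/5. Minimum is 14/5 at row 3 (b leaves); pivot element 5/4.
Divide row 3 by 5/4; eliminate column a from the other rows.
obj-row update in column RHS: 7 − (-9/2)·(14/5) = 98/5.

98/5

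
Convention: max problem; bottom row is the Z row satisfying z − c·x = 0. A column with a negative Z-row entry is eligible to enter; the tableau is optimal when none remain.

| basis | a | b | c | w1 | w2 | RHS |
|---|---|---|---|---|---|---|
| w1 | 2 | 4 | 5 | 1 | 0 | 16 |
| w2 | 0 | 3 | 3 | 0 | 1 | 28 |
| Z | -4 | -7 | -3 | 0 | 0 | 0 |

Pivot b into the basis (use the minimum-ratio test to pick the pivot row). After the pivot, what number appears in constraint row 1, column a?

Ratio test on column b — row 1: 16/4 = 4; row 2: 28/3 = 28/3. Minimum is 4 at row 1 (w1 leaves); pivot element 4.
Divide row 1 by 4; eliminate column b from the other rows.
In the new row 1, the a entry is the old entry divided by the pivot: 2/4 = 1/2.

1/2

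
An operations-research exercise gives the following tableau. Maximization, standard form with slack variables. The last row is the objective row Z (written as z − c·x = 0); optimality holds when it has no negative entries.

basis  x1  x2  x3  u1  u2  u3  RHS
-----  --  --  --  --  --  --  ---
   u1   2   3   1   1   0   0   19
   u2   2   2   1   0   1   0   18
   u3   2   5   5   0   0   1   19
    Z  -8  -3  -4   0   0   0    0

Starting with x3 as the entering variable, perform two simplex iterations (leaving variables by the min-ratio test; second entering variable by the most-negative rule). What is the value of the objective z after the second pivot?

72

Ratio test on column x3 — row 1: 19/1 = 19; row 2: 18/1 = 18; row 3: 19/5 = 19/5. Minimum is 19/5 at row 3 (u3 leaves); pivot element 5.
Pivot on row 3; the Z-row RHS becomes 0 − (-4)·(19/5) = 76/5.
Next entering variable (most negative Z-row entry -32/5): x1.
Ratio test on column x1 — row 1: (76/5)/(8/5) = 19/2; row 2: (71/5)/(8/5) = 71/8; row 3: (19/5)/(2/5) = 19/2. Minimum is 71/8 at row 2 (u2 leaves); pivot element 8/5.
After the second pivot the Z-row RHS is 76/5 − (-32/5)·(71/8) = 72.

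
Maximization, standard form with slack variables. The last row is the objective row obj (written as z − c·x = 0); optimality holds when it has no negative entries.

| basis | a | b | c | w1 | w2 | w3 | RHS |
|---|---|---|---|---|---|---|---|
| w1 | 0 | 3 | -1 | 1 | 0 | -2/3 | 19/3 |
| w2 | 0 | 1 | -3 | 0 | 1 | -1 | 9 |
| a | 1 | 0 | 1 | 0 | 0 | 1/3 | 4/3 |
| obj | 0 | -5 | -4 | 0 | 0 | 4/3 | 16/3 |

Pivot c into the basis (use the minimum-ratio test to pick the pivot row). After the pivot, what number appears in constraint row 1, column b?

3

Ratio test on column c — row 1: entry -1 ≤ 0; row 2: entry -3 ≤ 0; row 3: (4/3)/1 = 4/3. Minimum is 4/3 at row 3 (a leaves); pivot element 1.
Divide row 3 by 1; eliminate column c from the other rows.
Row 1 update in column b: 3 − (-1)·0 = 3.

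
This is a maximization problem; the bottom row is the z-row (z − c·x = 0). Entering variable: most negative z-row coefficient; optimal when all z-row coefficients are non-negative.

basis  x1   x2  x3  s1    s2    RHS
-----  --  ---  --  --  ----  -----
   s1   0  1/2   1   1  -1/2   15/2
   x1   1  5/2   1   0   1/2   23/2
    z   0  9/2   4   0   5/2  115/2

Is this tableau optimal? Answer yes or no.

yes

Every z-row coefficient is ≥ 0, so the tableau is optimal.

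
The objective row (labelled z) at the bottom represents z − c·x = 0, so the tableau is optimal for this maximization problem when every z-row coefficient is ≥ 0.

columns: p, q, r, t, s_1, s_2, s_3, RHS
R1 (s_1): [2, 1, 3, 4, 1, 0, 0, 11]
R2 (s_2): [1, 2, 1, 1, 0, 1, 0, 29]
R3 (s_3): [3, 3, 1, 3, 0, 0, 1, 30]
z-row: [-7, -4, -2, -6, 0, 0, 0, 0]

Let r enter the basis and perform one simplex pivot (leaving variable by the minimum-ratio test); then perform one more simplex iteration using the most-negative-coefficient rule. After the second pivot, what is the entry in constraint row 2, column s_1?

Ratio test on column r — row 1: 11/3 = 11/3; row 2: 29/1 = 29; row 3: 30/1 = 30. Minimum is 11/3 at row 1 (s_1 leaves); pivot element 3.
Divide row 1 by 3; eliminate column r from the other rows.
Second iteration: most negative z-row entry is -17/3 in column p, so p enters.
Ratio test on column p — row 1: (11/3)/(2/3) = 11/2; row 2: (76/3)/(1/3) = 76; row 3: (79/3)/(7/3) = 79/7. Minimum is 11/2 at row 1 (r leaves); pivot element 2/3.
Divide row 1 by 2/3; eliminate column p from the other rows.
After both pivots, the entry at constraint row 2, column s_1 is -1/2.

-1/2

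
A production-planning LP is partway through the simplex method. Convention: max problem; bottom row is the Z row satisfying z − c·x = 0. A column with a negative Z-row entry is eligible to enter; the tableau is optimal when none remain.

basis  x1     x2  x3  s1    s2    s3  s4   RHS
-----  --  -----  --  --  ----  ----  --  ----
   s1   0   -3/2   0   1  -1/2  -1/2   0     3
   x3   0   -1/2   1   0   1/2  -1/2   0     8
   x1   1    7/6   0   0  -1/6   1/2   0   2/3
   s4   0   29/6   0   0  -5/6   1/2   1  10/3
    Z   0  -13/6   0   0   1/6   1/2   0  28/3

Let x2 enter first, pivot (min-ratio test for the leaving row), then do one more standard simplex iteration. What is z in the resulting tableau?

Ratio test on column x2 — row 1: entry -3/2 ≤ 0; row 2: entry -1/2 ≤ 0; row 3: (2/3)/(7/6) = 4/7; row 4: (10/3)/(29/6) = 20/29. Minimum is 4/7 at row 3 (x1 leaves); pivot element 7/6.
Pivot on row 3; the Z-row RHS becomes 28/3 − (-13/6)·(4/7) = 74/7.
Next entering variable (most negative Z-row entry -1/7): s2.
Ratio test on column s2 — row 1: entry -5/7 ≤ 0; row 2: (58/7)/(3/7) = 58/3; row 3: entry -1/7 ≤ 0; row 4: entry -1/7 ≤ 0. Minimum is 58/3 at row 2 (x3 leaves); pivot element 3/7.
After the second pivot the Z-row RHS is 74/7 − (-1/7)·(58/3) = 40/3.

40/3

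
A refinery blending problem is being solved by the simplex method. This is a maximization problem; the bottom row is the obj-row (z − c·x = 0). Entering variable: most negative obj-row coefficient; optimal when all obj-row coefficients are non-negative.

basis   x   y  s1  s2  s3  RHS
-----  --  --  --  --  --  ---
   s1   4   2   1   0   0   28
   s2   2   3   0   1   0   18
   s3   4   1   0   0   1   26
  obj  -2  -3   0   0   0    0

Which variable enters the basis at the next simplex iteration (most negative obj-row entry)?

y

Negative obj-row entries: x: -2, y: -3.
The most negative is -3 in column y, so y enters.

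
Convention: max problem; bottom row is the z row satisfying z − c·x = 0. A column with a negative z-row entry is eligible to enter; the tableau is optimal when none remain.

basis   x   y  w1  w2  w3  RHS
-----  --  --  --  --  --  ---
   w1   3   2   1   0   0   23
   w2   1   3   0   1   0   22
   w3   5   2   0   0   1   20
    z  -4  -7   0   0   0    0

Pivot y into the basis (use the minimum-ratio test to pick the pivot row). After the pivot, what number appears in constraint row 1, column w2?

Ratio test on column y — row 1: 23/2 = 23/2; row 2: 22/3 = 22/3; row 3: 20/2 = 10. Minimum is 22/3 at row 2 (w2 leaves); pivot element 3.
Divide row 2 by 3; eliminate column y from the other rows.
Row 1 update in column w2: 0 − 2·(1/3) = -2/3.

-2/3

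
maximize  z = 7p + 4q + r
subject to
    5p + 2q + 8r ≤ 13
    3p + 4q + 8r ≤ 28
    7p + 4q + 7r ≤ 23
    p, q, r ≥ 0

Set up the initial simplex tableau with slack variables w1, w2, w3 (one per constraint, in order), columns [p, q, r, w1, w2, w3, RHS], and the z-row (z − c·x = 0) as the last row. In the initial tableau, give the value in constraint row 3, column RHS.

23

The RHS of constraint 3 is b_3 = 23.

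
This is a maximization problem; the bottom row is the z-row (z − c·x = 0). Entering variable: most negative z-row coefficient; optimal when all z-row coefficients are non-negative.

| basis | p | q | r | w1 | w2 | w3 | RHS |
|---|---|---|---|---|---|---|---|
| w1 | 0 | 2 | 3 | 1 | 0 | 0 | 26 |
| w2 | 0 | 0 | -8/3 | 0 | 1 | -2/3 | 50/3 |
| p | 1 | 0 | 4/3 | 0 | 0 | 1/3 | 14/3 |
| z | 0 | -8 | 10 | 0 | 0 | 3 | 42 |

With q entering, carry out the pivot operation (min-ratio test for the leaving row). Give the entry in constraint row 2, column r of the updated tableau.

Ratio test on column q — row 1: 26/2 = 13; row 2: entry 0 ≤ 0; row 3: entry 0 ≤ 0. Minimum is 13 at row 1 (w1 leaves); pivot element 2.
Divide row 1 by 2; eliminate column q from the other rows.
Row 2 update in column r: -8/3 − 0·(3/2) = -8/3.

-8/3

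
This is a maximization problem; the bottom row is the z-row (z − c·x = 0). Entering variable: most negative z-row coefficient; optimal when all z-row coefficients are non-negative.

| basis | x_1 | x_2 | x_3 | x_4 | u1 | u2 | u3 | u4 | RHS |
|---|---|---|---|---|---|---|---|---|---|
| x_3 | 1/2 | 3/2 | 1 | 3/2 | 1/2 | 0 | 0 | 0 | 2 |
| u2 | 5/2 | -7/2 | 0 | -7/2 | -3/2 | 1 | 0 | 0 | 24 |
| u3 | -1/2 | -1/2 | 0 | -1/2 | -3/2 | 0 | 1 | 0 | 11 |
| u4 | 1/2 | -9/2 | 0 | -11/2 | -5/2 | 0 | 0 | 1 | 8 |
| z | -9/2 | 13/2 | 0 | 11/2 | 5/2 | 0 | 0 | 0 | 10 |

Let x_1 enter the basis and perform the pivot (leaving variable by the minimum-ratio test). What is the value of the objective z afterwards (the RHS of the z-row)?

Ratio test on column x_1 — row 1: 2/(1/2) = 4; row 2: 24/(5/2) = 48/5; row 3: entry -1/2 ≤ 0; row 4: 8/(1/2) = 16. Minimum is 4 at row 1 (x_3 leaves); pivot element 1/2.
Pivot on row 1; the z-row RHS becomes 10 − (-9/2)·4 = 28.

28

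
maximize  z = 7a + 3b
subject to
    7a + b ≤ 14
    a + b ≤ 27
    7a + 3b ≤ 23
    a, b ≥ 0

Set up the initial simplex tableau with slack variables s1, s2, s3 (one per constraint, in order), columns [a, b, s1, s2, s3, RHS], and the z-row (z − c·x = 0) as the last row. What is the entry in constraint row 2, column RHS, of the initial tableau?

27

The RHS of constraint 2 is b_2 = 27.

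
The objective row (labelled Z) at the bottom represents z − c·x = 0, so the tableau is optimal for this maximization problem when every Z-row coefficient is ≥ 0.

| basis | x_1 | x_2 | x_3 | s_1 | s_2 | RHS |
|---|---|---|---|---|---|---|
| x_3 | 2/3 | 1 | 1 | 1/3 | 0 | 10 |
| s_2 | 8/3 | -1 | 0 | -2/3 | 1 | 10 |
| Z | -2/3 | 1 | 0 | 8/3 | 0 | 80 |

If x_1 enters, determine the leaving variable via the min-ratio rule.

Column x_1 entries and ratios — x_3: 10/(2/3) = 15; s_2: 10/(8/3) = 15/4.
Smallest ratio is 15/4 in the row of s_2, so s_2 leaves.

s_2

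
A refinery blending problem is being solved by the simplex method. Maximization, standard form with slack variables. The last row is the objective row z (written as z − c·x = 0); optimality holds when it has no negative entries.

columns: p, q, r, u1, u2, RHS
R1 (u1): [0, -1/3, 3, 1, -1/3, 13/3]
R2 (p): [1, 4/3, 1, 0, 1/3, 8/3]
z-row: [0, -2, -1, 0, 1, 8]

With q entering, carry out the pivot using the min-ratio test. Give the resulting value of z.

Ratio test on column q — row 1: entry -1/3 ≤ 0; row 2: (8/3)/(4/3) = 2. Minimum is 2 at row 2 (p leaves); pivot element 4/3.
Pivot on row 2; the z-row RHS becomes 8 − (-2)·2 = 12.

12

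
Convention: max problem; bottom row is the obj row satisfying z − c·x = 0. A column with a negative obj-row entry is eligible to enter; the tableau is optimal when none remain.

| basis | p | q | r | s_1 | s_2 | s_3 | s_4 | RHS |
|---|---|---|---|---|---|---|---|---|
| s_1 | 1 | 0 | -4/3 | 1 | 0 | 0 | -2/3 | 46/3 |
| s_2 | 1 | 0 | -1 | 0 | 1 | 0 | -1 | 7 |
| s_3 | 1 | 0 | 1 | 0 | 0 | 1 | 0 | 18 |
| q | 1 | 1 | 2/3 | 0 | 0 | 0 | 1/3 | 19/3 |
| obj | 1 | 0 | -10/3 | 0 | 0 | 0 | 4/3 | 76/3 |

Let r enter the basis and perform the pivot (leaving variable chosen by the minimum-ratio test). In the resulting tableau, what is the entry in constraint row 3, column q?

Ratio test on column r — row 1: entry -4/3 ≤ 0; row 2: entry -1 ≤ 0; row 3: 18/1 = 18; row 4: (19/3)/(2/3) = 19/2. Minimum is 19/2 at row 4 (q leaves); pivot element 2/3.
Divide row 4 by 2/3; eliminate column r from the other rows.
Row 3 update in column q: 0 − 1·(3/2) = -3/2.

-3/2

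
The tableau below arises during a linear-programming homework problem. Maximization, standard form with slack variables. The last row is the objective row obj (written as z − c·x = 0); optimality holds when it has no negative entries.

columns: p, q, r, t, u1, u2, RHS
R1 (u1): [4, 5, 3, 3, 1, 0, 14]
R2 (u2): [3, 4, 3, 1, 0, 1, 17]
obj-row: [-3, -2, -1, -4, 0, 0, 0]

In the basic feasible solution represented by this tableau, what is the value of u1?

u1 is basic (row 1); its value is the RHS of that row, 14.

14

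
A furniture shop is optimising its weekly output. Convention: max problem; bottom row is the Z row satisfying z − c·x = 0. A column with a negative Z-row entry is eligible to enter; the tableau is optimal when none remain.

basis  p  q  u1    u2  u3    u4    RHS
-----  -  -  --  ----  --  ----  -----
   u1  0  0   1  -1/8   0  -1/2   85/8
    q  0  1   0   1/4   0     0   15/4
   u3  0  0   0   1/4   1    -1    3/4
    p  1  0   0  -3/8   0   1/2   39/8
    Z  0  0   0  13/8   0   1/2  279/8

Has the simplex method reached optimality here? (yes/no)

Every Z-row coefficient is ≥ 0, so the tableau is optimal.

yes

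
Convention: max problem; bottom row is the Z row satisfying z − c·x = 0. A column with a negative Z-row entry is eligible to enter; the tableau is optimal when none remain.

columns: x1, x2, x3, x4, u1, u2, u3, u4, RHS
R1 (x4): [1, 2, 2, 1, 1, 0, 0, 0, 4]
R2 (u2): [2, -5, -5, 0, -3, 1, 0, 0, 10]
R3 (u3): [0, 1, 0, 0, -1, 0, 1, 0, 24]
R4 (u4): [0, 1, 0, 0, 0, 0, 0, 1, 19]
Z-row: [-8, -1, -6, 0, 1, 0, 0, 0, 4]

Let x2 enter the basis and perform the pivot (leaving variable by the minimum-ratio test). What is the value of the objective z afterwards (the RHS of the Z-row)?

6

Ratio test on column x2 — row 1: 4/2 = 2; row 2: entry -5 ≤ 0; row 3: 24/1 = 24; row 4: 19/1 = 19. Minimum is 2 at row 1 (x4 leaves); pivot element 2.
Pivot on row 1; the Z-row RHS becomes 4 − (-1)·2 = 6.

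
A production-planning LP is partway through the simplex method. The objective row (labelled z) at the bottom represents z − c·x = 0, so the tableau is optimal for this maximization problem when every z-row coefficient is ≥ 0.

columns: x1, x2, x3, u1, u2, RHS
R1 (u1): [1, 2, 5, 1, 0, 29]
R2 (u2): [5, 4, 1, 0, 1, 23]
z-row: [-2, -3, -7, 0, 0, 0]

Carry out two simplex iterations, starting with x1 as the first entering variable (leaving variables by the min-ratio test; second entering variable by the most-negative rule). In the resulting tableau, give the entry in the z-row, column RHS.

171/4

Ratio test on column x1 — row 1: 29/1 = 29; row 2: 23/5 = 23/5. Minimum is 23/5 at row 2 (u2 leaves); pivot element 5.
Divide row 2 by 5; eliminate column x1 from the other rows.
Second iteration: most negative z-row entry is -33/5 in column x3, so x3 enters.
Ratio test on column x3 — row 1: (122/5)/(24/5) = 61/12; row 2: (23/5)/(1/5) = 23. Minimum is 61/12 at row 1 (u1 leaves); pivot element 24/5.
Divide row 1 by 24/5; eliminate column x3 from the other rows.
After both pivots, the entry at the z-row, column RHS is 171/4.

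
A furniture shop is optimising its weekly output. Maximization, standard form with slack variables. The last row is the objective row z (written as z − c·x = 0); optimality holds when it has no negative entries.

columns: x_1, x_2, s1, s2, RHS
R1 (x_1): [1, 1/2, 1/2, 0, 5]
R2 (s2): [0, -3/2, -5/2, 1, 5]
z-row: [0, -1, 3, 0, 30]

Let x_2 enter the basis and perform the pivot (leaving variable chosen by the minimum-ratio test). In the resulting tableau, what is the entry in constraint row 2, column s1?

Ratio test on column x_2 — row 1: 5/(1/2) = 10; row 2: entry -3/2 ≤ 0. Minimum is 10 at row 1 (x_1 leaves); pivot element 1/2.
Divide row 1 by 1/2; eliminate column x_2 from the other rows.
Row 2 update in column s1: -5/2 − (-3/2)·1 = -1.

-1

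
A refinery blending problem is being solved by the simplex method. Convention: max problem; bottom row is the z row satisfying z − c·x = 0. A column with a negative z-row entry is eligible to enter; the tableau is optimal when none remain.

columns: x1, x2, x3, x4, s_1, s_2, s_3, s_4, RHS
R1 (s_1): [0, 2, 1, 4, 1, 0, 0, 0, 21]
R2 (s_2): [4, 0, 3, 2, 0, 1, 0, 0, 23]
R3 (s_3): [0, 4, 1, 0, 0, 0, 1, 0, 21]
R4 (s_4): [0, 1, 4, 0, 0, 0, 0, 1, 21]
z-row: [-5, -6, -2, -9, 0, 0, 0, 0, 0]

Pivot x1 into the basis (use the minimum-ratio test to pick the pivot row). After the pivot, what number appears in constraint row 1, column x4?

Ratio test on column x1 — row 1: entry 0 ≤ 0; row 2: 23/4 = 23/4; row 3: entry 0 ≤ 0; row 4: entry 0 ≤ 0. Minimum is 23/4 at row 2 (s_2 leaves); pivot element 4.
Divide row 2 by 4; eliminate column x1 from the other rows.
Row 1 update in column x4: 4 − 0·(1/2) = 4.

4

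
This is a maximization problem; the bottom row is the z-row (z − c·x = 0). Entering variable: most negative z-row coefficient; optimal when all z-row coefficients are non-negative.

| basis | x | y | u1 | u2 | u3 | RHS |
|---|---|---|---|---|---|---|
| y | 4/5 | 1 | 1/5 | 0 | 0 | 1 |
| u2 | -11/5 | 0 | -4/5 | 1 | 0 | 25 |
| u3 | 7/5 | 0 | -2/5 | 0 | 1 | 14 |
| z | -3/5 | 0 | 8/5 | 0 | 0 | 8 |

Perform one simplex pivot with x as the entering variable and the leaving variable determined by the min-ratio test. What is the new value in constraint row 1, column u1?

Ratio test on column x — row 1: 1/(4/5) = 5/4; row 2: entry -11/5 ≤ 0; row 3: 14/(7/5) = 10. Minimum is 5/4 at row 1 (y leaves); pivot element 4/5.
Divide row 1 by 4/5; eliminate column x from the other rows.
In the new row 1, the u1 entry is the old entry divided by the pivot: (1/5)/(4/5) = 1/4.

1/4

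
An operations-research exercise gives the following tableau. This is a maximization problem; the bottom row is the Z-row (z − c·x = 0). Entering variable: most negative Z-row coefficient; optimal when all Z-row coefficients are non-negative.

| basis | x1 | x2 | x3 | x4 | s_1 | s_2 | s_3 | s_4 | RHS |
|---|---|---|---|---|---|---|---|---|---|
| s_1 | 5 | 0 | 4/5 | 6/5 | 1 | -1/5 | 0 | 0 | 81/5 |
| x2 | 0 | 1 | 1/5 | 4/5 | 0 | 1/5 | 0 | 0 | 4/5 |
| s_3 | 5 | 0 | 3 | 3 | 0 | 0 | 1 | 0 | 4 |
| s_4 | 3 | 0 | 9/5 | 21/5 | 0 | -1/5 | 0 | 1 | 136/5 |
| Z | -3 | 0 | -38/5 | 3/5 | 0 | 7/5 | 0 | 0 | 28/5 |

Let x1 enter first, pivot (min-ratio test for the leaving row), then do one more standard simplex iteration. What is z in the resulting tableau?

Ratio test on column x1 — row 1: (81/5)/5 = 81/25; row 2: entry 0 ≤ 0; row 3: 4/5 = 4/5; row 4: (136/5)/3 = 136/15. Minimum is 4/5 at row 3 (s_3 leaves); pivot element 5.
Pivot on row 3; the Z-row RHS becomes 28/5 − (-3)·(4/5) = 8.
Next entering variable (most negative Z-row entry -29/5): x3.
Ratio test on column x3 — row 1: entry -11/5 ≤ 0; row 2: (4/5)/(1/5) = 4; row 3: (4/5)/(3/5) = 4/3; row 4: entry 0 ≤ 0. Minimum is 4/3 at row 3 (x1 leaves); pivot element 3/5.
After the second pivot the Z-row RHS is 8 − (-29/5)·(4/3) = 236/15.

236/15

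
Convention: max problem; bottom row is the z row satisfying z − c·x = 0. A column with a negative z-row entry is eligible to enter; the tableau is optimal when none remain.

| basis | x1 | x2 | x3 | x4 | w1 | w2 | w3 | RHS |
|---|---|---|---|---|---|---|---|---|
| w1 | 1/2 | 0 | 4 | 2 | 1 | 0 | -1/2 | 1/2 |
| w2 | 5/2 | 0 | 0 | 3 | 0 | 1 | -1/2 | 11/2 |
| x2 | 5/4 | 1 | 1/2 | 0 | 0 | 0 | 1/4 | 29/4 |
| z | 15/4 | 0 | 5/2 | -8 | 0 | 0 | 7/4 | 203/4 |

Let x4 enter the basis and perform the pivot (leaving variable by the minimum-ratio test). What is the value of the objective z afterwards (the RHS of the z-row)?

211/4

Ratio test on column x4 — row 1: (1/2)/2 = 1/4; row 2: (11/2)/3 = 11/6; row 3: entry 0 ≤ 0. Minimum is 1/4 at row 1 (w1 leaves); pivot element 2.
Pivot on row 1; the z-row RHS becomes 203/4 − (-8)·(1/4) = 211/4.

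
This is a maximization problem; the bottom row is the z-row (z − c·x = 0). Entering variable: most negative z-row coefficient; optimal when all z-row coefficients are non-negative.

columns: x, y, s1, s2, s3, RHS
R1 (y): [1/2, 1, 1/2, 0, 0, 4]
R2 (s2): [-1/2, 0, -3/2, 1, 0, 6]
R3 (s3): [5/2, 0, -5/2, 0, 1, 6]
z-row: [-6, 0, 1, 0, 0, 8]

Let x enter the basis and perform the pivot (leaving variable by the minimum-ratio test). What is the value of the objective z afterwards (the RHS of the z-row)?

112/5

Ratio test on column x — row 1: 4/(1/2) = 8; row 2: entry -1/2 ≤ 0; row 3: 6/(5/2) = 12/5. Minimum is 12/5 at row 3 (s3 leaves); pivot element 5/2.
Pivot on row 3; the z-row RHS becomes 8 − (-6)·(12/5) = 112/5.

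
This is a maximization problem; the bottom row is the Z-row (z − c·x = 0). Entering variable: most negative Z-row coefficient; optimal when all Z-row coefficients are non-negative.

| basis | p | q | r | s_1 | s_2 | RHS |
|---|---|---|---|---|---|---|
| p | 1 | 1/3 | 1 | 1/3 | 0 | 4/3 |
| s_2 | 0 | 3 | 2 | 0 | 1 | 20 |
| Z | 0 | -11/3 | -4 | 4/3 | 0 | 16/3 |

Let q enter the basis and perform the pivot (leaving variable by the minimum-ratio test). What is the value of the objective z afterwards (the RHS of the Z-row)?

Ratio test on column q — row 1: (4/3)/(1/3) = 4; row 2: 20/3 = 20/3. Minimum is 4 at row 1 (p leaves); pivot element 1/3.
Pivot on row 1; the Z-row RHS becomes 16/3 − (-11/3)·4 = 20.

20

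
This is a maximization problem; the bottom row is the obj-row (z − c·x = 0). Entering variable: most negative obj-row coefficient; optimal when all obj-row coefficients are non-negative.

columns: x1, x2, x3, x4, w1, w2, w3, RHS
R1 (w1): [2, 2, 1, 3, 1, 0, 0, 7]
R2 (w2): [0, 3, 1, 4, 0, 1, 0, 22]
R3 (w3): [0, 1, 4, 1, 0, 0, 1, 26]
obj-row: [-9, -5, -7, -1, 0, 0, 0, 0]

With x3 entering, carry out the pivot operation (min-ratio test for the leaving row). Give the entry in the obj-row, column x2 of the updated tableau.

-13/4

Ratio test on column x3 — row 1: 7/1 = 7; row 2: 22/1 = 22; row 3: 26/4 = 13/2. Minimum is 13/2 at row 3 (w3 leaves); pivot element 4.
Divide row 3 by 4; eliminate column x3 from the other rows.
obj-row update in column x2: -5 − (-7)·(1/4) = -13/4.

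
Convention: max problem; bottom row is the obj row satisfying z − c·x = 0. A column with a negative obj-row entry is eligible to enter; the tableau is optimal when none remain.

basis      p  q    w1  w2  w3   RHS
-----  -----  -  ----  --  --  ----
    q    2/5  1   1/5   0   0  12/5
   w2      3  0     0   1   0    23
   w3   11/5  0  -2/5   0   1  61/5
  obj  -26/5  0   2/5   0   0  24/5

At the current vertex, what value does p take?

p is not in the basis, so in the current basic feasible solution p = 0.

0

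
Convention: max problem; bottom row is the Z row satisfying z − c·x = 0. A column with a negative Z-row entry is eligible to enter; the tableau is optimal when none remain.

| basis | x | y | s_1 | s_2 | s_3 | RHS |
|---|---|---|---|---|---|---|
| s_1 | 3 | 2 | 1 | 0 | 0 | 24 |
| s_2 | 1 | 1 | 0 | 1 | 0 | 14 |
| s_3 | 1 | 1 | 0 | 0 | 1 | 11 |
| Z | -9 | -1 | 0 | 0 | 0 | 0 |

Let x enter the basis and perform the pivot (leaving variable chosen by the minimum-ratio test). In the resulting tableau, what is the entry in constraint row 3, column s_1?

Ratio test on column x — row 1: 24/3 = 8; row 2: 14/1 = 14; row 3: 11/1 = 11. Minimum is 8 at row 1 (s_1 leaves); pivot element 3.
Divide row 1 by 3; eliminate column x from the other rows.
Row 3 update in column s_1: 0 − 1·(1/3) = -1/3.

-1/3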